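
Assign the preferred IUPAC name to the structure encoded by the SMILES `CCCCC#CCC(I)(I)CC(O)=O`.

The longest carbon chain that includes the –COOH group and the multiple bond has 10 carbons, so the parent hydride is decane.
The principal characteristic group is a carboxylic acid (terminal –COOH), named with the suffix -oic acid.
There is one C≡C triple bond, indicated by the ending -yne.
The numbering direction is chosen so that the carboxylic acid carbon is C-1 by definition.
That gives the triple bond between C-5 and C-6; two iodo groups at C-3.
Assembling the pieces gives 3,3-diiododec-5-ynoic acid.

3,3-diiododec-5-ynoic acid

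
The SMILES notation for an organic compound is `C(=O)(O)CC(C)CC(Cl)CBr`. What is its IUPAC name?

6-bromo-5-chloro-3-methylhexanoic acid

The longest chain bearing the –COOH group is 6 carbons long (hexane).
A carboxylic acid (terminal –COOH) is the principal characteristic group, giving the suffix -oic acid.
Choose the numbering such that the carboxylic acid carbon is C-1 by definition.
This places a bromo group at C-6; a chloro group at C-5; a methyl group at C-3.
The substituents are ordered alphabetically, ignoring any di-/tri- multipliers.
The name is 6-bromo-5-chloro-3-methylhexanoic acid.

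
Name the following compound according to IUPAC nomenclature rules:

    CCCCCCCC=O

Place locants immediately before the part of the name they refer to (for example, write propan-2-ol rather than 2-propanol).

The longest carbon chain that includes the –CHO group has 8 carbons, so the parent hydride is octane.
The highest-priority functional group is an aldehyde (terminal –CHO), so the name ends in -al.
Number the chain so that the aldehyde carbon is C-1 by definition.
The name is octanal.

octanal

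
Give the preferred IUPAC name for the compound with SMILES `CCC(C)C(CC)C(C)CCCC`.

4-ethyl-3,5-dimethylnonane

The longest carbon chain is 9 atoms: the parent is nonane.
Number the chain so that the substituent locant set {3,4,5} is lower than {5,6,7} at the first point of difference.
This places an ethyl group at C-4; methyl groups at C-3 and C-5.
Prefixes are listed alphabetically: ethyl, methyl.
Assembling the pieces gives 4-ethyl-3,5-dimethylnonane.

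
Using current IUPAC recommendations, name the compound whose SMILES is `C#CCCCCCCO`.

oct-7-yn-1-ol

The longest chain bearing the –OH group and the multiple bond is 8 carbons long (octane).
An alcohol (–OH) is the principal characteristic group, giving the suffix -ol.
The chain contains a C≡C triple bond, so the unsaturation ending is -yne.
Choose the numbering such that numbering from this end puts the hydroxyl group at C-1 rather than C-8.
That gives the hydroxyl at C-1; the triple bond between C-7 and C-8.
Putting it together: oct-7-yn-1-ol.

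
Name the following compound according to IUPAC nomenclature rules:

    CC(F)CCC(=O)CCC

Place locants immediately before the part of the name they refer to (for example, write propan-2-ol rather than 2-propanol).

7-fluorooctan-4-one

The longest chain bearing the carbonyl is 8 carbons long (octane).
A ketone (C=O on an internal carbon) is the principal characteristic group, giving the suffix -one.
Number the chain so that numbering from this end puts the carbonyl group at C-4 rather than C-5.
With this numbering: the carbonyl at C-4; a fluoro group at C-7.
The name is 7-fluorooctan-4-one.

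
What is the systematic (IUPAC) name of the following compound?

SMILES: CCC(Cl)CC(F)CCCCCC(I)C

The longest continuous carbon chain has 12 atoms, so the parent hydride is dodecane.
Number the chain so that the substituent locant set {2,8,10} is lower than {3,5,11} at the first point of difference.
With this numbering: a chloro group at C-10; a fluoro group at C-8; an iodo group at C-2.
Prefixes are listed alphabetically: chloro, fluoro, iodo.
Assembling the pieces gives 10-chloro-8-fluoro-2-iodododecane.

10-chloro-8-fluoro-2-iodododecane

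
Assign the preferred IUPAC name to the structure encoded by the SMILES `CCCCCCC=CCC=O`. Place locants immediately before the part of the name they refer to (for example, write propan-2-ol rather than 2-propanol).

dec-3-enal

The longest chain bearing the –CHO group and the multiple bond is 10 carbons long (decane).
The principal characteristic group is an aldehyde (terminal –CHO), named with the suffix -al.
The chain contains a C=C double bond, so the unsaturation ending is -ene.
Number the chain so that the aldehyde carbon is C-1 by definition.
With this numbering: the double bond between C-3 and C-4.
Putting it together: dec-3-enal.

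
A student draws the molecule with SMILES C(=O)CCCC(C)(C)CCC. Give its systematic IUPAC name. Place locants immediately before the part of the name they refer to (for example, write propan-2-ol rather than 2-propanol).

5,5-dimethyloctanal

Counting along the main chain through the –CHO group gives 8 carbons: the parent is octane.
The principal characteristic group is an aldehyde (terminal –CHO), named with the suffix -al.
Number the chain so that the aldehyde carbon is C-1 by definition.
This places two methyl groups at C-5.
The name is 5,5-dimethyloctanal.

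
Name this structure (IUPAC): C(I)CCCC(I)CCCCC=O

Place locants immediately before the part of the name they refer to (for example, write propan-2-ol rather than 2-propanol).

The longest carbon chain that includes the –CHO group has 10 carbons, so the parent hydride is decane.
An aldehyde (terminal –CHO) is the principal characteristic group, giving the suffix -al.
The numbering direction is chosen so that the aldehyde carbon is C-1 by definition.
With this numbering: iodo groups at C-6 and C-10.
Assembling the pieces gives 6,10-diiododecanal.

6,10-diiododecanal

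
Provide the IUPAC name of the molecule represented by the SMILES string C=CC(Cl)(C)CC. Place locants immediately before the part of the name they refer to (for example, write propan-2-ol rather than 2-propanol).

The longest carbon chain that includes the multiple bond has 5 carbons, so the parent hydride is pentane.
The chain contains a C=C double bond, so the unsaturation ending is -ene.
Choose the numbering such that numbering from this end puts the double bond at C-1 rather than C-4.
With this numbering: the double bond between C-1 and C-2; a chloro group at C-3; a methyl group at C-3.
Substituent prefixes are cited in alphabetical order (multiplying prefixes like di-/tri- are ignored for ordering).
Assembling the pieces gives 3-chloro-3-methylpent-1-ene.

3-chloro-3-methylpent-1-ene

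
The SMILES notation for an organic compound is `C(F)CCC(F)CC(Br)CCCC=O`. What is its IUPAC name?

5-bromo-7,10-difluorodecanal

The longest chain bearing the –CHO group is 10 carbons long (decane).
An aldehyde (terminal –CHO) is the principal characteristic group, giving the suffix -al.
Number the chain so that the aldehyde carbon is C-1 by definition.
With this numbering: a bromo group at C-5; fluoro groups at C-7 and C-10.
Prefixes are listed alphabetically: bromo, fluoro.
Assembling the pieces gives 5-bromo-7,10-difluorodecanal.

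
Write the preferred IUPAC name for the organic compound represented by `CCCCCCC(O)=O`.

The longest carbon chain that includes the –COOH group has 7 carbons, so the parent hydride is heptane.
The highest-priority functional group is a carboxylic acid (terminal –COOH), so the name ends in -oic acid.
The numbering direction is chosen so that the carboxylic acid carbon is C-1 by definition.
Assembling the pieces gives heptanoic acid.

heptanoic acid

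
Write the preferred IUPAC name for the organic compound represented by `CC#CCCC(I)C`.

The longest chain bearing the multiple bond is 7 carbons long (heptane).
The chain contains a C≡C triple bond, so the unsaturation ending is -yne.
The numbering direction is chosen so that numbering from this end puts the triple bond at C-2 rather than C-5.
This places the triple bond between C-2 and C-3; an iodo group at C-6.
Putting it together: 6-iodohept-2-yne.

6-iodohept-2-yne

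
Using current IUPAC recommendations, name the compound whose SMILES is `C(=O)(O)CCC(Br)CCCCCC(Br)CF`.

Counting along the main chain through the –COOH group gives 11 carbons: the parent is undecane.
A carboxylic acid (terminal –COOH) is the principal characteristic group, giving the suffix -oic acid.
Choose the numbering such that the carboxylic acid carbon is C-1 by definition.
With this numbering: bromo groups at C-4 and C-10; a fluoro group at C-11.
Prefixes are listed alphabetically: bromo, fluoro.
Putting it together: 4,10-dibromo-11-fluoroundecanoic acid.

4,10-dibromo-11-fluoroundecanoic acid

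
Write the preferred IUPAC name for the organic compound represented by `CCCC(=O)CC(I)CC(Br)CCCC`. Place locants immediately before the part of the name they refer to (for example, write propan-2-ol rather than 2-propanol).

8-bromo-6-iodododecan-4-one

Counting along the main chain through the carbonyl gives 12 carbons: the parent is dodecane.
The highest-priority functional group is a ketone (C=O on an internal carbon), so the name ends in -one.
Choose the numbering such that numbering from this end puts the carbonyl group at C-4 rather than C-9.
This places the carbonyl at C-4; a bromo group at C-8; an iodo group at C-6.
The substituents are ordered alphabetically, ignoring any di-/tri- multipliers.
The name is 8-bromo-6-iodododecan-4-one.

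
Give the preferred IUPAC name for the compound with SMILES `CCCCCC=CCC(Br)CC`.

3-bromoundec-5-ene

Counting along the main chain through the multiple bond gives 11 carbons: the parent is undecane.
A C=C double bond in the chain gives the infix -ene-.
The numbering direction is chosen so that numbering from this end puts the double bond at C-5 rather than C-6.
With this numbering: the double bond between C-5 and C-6; a bromo group at C-3.
Assembling the pieces gives 3-bromoundec-5-ene.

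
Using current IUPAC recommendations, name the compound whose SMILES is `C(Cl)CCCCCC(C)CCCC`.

1-chloro-7-methylundecane

The parent chain contains 11 carbons (undecane).
The numbering direction is chosen so that the substituent locant set {1,7} is lower than {5,11} at the first point of difference.
With this numbering: a chloro group at C-1; a methyl group at C-7.
Substituent prefixes are cited in alphabetical order (multiplying prefixes like di-/tri- are ignored for ordering).
Putting it together: 1-chloro-7-methylundecane.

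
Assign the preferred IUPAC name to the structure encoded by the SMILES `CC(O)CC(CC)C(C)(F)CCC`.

Counting along the main chain through the –OH group gives 8 carbons: the parent is octane.
An alcohol (–OH) is the principal characteristic group, giving the suffix -ol.
The numbering direction is chosen so that numbering from this end puts the hydroxyl group at C-2 rather than C-7.
With this numbering: the hydroxyl at C-2; an ethyl group at C-4; a fluoro group at C-5; a methyl group at C-5.
The substituents are ordered alphabetically, ignoring any di-/tri- multipliers.
The name is 4-ethyl-5-fluoro-5-methyloctan-2-ol.

4-ethyl-5-fluoro-5-methyloctan-2-ol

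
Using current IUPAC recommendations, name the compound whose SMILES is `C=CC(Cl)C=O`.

The longest chain bearing the –CHO group and the multiple bond is 4 carbons long (butane).
The highest-priority functional group is an aldehyde (terminal –CHO), so the name ends in -al.
The chain contains a C=C double bond, so the unsaturation ending is -ene.
The numbering direction is chosen so that the aldehyde carbon is C-1 by definition.
That gives the double bond between C-3 and C-4; a chloro group at C-2.
Putting it together: 2-chlorobut-3-enal.

2-chlorobut-3-enal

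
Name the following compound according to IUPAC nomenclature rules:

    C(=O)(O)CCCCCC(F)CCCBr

10-bromo-7-fluorodecanoic acid

Counting along the main chain through the –COOH group gives 10 carbons: the parent is decane.
The highest-priority functional group is a carboxylic acid (terminal –COOH), so the name ends in -oic acid.
Choose the numbering such that the carboxylic acid carbon is C-1 by definition.
That gives a bromo group at C-10; a fluoro group at C-7.
Substituent prefixes are cited in alphabetical order (multiplying prefixes like di-/tri- are ignored for ordering).
Assembling the pieces gives 10-bromo-7-fluorodecanoic acid.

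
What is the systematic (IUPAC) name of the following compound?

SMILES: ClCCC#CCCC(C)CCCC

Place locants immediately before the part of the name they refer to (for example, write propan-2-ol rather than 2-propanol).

1-chloro-7-methylundec-3-yne

The longest carbon chain that includes the multiple bond has 11 carbons, so the parent hydride is undecane.
A C≡C triple bond in the chain gives the infix -yne-.
Number the chain so that numbering from this end puts the triple bond at C-3 rather than C-8.
This places the triple bond between C-3 and C-4; a chloro group at C-1; a methyl group at C-7.
The substituents are ordered alphabetically, ignoring any di-/tri- multipliers.
Assembling the pieces gives 1-chloro-7-methylundec-3-yne.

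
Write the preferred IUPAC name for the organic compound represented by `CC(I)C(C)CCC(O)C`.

6-iodo-5-methylheptan-2-ol

Counting along the main chain through the –OH group gives 7 carbons: the parent is heptane.
An alcohol (–OH) is the principal characteristic group, giving the suffix -ol.
Choose the numbering such that numbering from this end puts the hydroxyl group at C-2 rather than C-6.
With this numbering: the hydroxyl at C-2; an iodo group at C-6; a methyl group at C-5.
Prefixes are listed alphabetically: iodo, methyl.
The name is 6-iodo-5-methylheptan-2-ol.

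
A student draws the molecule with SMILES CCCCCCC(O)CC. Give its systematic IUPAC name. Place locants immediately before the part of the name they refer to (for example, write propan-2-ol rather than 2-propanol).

nonan-3-ol

Counting along the main chain through the –OH group gives 9 carbons: the parent is nonane.
The highest-priority functional group is an alcohol (–OH), so the name ends in -ol.
Choose the numbering such that numbering from this end puts the hydroxyl group at C-3 rather than C-7.
That gives the hydroxyl at C-3.
The name is nonan-3-ol.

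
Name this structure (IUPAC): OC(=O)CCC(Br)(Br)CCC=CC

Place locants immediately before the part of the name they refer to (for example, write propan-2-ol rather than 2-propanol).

Counting along the main chain through the –COOH group and the multiple bond gives 9 carbons: the parent is nonane.
The principal characteristic group is a carboxylic acid (terminal –COOH), named with the suffix -oic acid.
The chain contains a C=C double bond, so the unsaturation ending is -ene.
Choose the numbering such that the carboxylic acid carbon is C-1 by definition.
With this numbering: the double bond between C-7 and C-8; two bromo groups at C-4.
Putting it together: 4,4-dibromonon-7-enoic acid.

4,4-dibromonon-7-enoic acid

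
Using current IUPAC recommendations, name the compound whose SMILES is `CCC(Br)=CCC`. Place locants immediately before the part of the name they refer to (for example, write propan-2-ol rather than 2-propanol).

3-bromohex-3-ene

The longest chain bearing the multiple bond is 6 carbons long (hexane).
The chain contains a C=C double bond, so the unsaturation ending is -ene.
Number the chain so that the substituent locant set {3} is lower than {4} at the first point of difference.
This places the double bond between C-3 and C-4; a bromo group at C-3.
Assembling the pieces gives 3-bromohex-3-ene.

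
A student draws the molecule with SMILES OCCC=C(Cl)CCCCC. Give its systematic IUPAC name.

4-chloronon-3-en-1-ol

The longest carbon chain that includes the –OH group and the multiple bond has 9 carbons, so the parent hydride is nonane.
The principal characteristic group is an alcohol (–OH), named with the suffix -ol.
The chain contains a C=C double bond, so the unsaturation ending is -ene.
Number the chain so that numbering from this end puts the hydroxyl group at C-1 rather than C-9.
With this numbering: the hydroxyl at C-1; the double bond between C-3 and C-4; a chloro group at C-4.
The name is 4-chloronon-3-en-1-ol.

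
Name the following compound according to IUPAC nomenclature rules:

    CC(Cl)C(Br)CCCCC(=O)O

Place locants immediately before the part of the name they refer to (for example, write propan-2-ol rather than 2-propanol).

6-bromo-7-chlorooctanoic acid

Counting along the main chain through the –COOH group gives 8 carbons: the parent is octane.
The principal characteristic group is a carboxylic acid (terminal –COOH), named with the suffix -oic acid.
Choose the numbering such that the carboxylic acid carbon is C-1 by definition.
This places a bromo group at C-6; a chloro group at C-7.
Prefixes are listed alphabetically: bromo, chloro.
Assembling the pieces gives 6-bromo-7-chlorooctanoic acid.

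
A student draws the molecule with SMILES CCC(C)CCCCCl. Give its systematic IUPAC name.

1-chloro-5-methylheptane

The longest continuous carbon chain has 7 atoms, so the parent hydride is heptane.
The numbering direction is chosen so that the substituent locant set {1,5} is lower than {3,7} at the first point of difference.
With this numbering: a chloro group at C-1; a methyl group at C-5.
The substituents are ordered alphabetically, ignoring any di-/tri- multipliers.
Putting it together: 1-chloro-5-methylheptane.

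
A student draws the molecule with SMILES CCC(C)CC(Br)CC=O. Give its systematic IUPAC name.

The longest chain bearing the –CHO group is 7 carbons long (heptane).
An aldehyde (terminal –CHO) is the principal characteristic group, giving the suffix -al.
The numbering direction is chosen so that the aldehyde carbon is C-1 by definition.
This places a bromo group at C-3; a methyl group at C-5.
Prefixes are listed alphabetically: bromo, methyl.
The name is 3-bromo-5-methylheptanal.

3-bromo-5-methylheptanal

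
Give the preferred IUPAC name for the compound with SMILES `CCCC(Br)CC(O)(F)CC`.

5-bromo-3-fluorooctan-3-ol

The longest chain bearing the –OH group is 8 carbons long (octane).
An alcohol (–OH) is the principal characteristic group, giving the suffix -ol.
The numbering direction is chosen so that numbering from this end puts the hydroxyl group at C-3 rather than C-6.
With this numbering: the hydroxyl at C-3; a bromo group at C-5; a fluoro group at C-3.
The substituents are ordered alphabetically, ignoring any di-/tri- multipliers.
Putting it together: 5-bromo-3-fluorooctan-3-ol.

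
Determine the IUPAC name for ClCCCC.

The longest continuous carbon chain has 4 atoms, so the parent hydride is butane.
The numbering direction is chosen so that the substituent locant set {1} is lower than {4} at the first point of difference.
That gives a chloro group at C-1.
Assembling the pieces gives 1-chlorobutane.

1-chlorobutane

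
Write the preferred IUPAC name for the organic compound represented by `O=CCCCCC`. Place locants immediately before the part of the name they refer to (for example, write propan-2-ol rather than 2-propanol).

hexanal

The longest carbon chain that includes the –CHO group has 6 carbons, so the parent hydride is hexane.
The principal characteristic group is an aldehyde (terminal –CHO), named with the suffix -al.
Choose the numbering such that the aldehyde carbon is C-1 by definition.
The name is hexanal.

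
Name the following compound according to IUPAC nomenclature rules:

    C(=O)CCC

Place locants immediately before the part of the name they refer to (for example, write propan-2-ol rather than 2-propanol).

butanal

Counting along the main chain through the –CHO group gives 4 carbons: the parent is butane.
The highest-priority functional group is an aldehyde (terminal –CHO), so the name ends in -al.
Number the chain so that the aldehyde carbon is C-1 by definition.
The name is butanal.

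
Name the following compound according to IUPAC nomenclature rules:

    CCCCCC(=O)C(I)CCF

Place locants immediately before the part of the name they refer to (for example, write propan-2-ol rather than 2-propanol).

Counting along the main chain through the carbonyl gives 9 carbons: the parent is nonane.
The principal characteristic group is a ketone (C=O on an internal carbon), named with the suffix -one.
Number the chain so that numbering from this end puts the carbonyl group at C-4 rather than C-6.
That gives the carbonyl at C-4; a fluoro group at C-1; an iodo group at C-3.
Prefixes are listed alphabetically: fluoro, iodo.
Putting it together: 1-fluoro-3-iodononan-4-one.

1-fluoro-3-iodononan-4-one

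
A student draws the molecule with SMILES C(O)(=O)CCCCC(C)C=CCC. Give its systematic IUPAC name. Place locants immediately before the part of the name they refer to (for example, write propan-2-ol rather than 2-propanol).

6-methyldec-7-enoic acid

The longest carbon chain that includes the –COOH group and the multiple bond has 10 carbons, so the parent hydride is decane.
The principal characteristic group is a carboxylic acid (terminal –COOH), named with the suffix -oic acid.
There is one C=C double bond, indicated by the ending -ene.
Number the chain so that the carboxylic acid carbon is C-1 by definition.
With this numbering: the double bond between C-7 and C-8; a methyl group at C-6.
The name is 6-methyldec-7-enoic acid.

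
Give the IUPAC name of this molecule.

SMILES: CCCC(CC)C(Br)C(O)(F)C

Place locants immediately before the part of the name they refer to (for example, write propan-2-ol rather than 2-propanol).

3-bromo-4-ethyl-2-fluoroheptan-2-ol

The longest carbon chain that includes the –OH group has 7 carbons, so the parent hydride is heptane.
The highest-priority functional group is an alcohol (–OH), so the name ends in -ol.
Choose the numbering such that numbering from this end puts the hydroxyl group at C-2 rather than C-6.
This places the hydroxyl at C-2; a bromo group at C-3; an ethyl group at C-4; a fluoro group at C-2.
The substituents are ordered alphabetically, ignoring any di-/tri- multipliers.
The name is 3-bromo-4-ethyl-2-fluoroheptan-2-ol.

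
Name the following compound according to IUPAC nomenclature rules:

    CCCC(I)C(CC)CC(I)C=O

The longest chain bearing the –CHO group is 8 carbons long (octane).
The principal characteristic group is an aldehyde (terminal –CHO), named with the suffix -al.
Number the chain so that the aldehyde carbon is C-1 by definition.
This places an ethyl group at C-4; iodo groups at C-2 and C-5.
Substituent prefixes are cited in alphabetical order (multiplying prefixes like di-/tri- are ignored for ordering).
The name is 4-ethyl-2,5-diiodooctanal.

4-ethyl-2,5-diiodooctanal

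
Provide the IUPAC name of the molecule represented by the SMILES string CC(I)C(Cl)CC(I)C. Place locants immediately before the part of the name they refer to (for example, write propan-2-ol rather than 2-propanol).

3-chloro-2,5-diiodohexane

The parent chain contains 6 carbons (hexane).
Choose the numbering such that the substituent locant set {2,3,5} is lower than {2,4,5} at the first point of difference.
With this numbering: a chloro group at C-3; iodo groups at C-2 and C-5.
Substituent prefixes are cited in alphabetical order (multiplying prefixes like di-/tri- are ignored for ordering).
Putting it together: 3-chloro-2,5-diiodohexane.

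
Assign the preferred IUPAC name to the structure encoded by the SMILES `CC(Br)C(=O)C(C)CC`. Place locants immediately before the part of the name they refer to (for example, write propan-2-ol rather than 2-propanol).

2-bromo-4-methylhexan-3-one

Counting along the main chain through the carbonyl gives 6 carbons: the parent is hexane.
The highest-priority functional group is a ketone (C=O on an internal carbon), so the name ends in -one.
Choose the numbering such that numbering from this end puts the carbonyl group at C-3 rather than C-4.
This places the carbonyl at C-3; a bromo group at C-2; a methyl group at C-4.
The substituents are ordered alphabetically, ignoring any di-/tri- multipliers.
Putting it together: 2-bromo-4-methylhexan-3-one.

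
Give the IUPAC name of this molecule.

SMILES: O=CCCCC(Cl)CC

5-chloroheptanal

Counting along the main chain through the –CHO group gives 7 carbons: the parent is heptane.
The principal characteristic group is an aldehyde (terminal –CHO), named with the suffix -al.
Number the chain so that the aldehyde carbon is C-1 by definition.
That gives a chloro group at C-5.
The name is 5-chloroheptanal.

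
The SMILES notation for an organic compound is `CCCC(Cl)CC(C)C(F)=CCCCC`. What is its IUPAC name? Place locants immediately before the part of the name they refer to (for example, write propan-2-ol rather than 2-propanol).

The longest carbon chain that includes the multiple bond has 12 carbons, so the parent hydride is dodecane.
There is one C=C double bond, indicated by the ending -ene.
Number the chain so that numbering from this end puts the double bond at C-5 rather than C-7.
This places the double bond between C-5 and C-6; a chloro group at C-9; a fluoro group at C-6; a methyl group at C-7.
Substituent prefixes are cited in alphabetical order (multiplying prefixes like di-/tri- are ignored for ordering).
Putting it together: 9-chloro-6-fluoro-7-methyldodec-5-ene.

9-chloro-6-fluoro-7-methyldodec-5-ene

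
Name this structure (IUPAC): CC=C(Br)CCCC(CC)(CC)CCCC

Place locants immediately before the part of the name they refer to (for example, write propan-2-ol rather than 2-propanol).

3-bromo-7,7-diethylundec-2-ene

The longest carbon chain that includes the multiple bond has 11 carbons, so the parent hydride is undecane.
A C=C double bond in the chain gives the infix -ene-.
Number the chain so that numbering from this end puts the double bond at C-2 rather than C-9.
This places the double bond between C-2 and C-3; a bromo group at C-3; two ethyl groups at C-7.
Substituent prefixes are cited in alphabetical order (multiplying prefixes like di-/tri- are ignored for ordering).
Assembling the pieces gives 3-bromo-7,7-diethylundec-2-ene.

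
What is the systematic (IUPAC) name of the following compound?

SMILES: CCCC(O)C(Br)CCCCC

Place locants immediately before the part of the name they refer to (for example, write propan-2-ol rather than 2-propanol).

5-bromodecan-4-ol

The longest chain bearing the –OH group is 10 carbons long (decane).
The principal characteristic group is an alcohol (–OH), named with the suffix -ol.
Number the chain so that numbering from this end puts the hydroxyl group at C-4 rather than C-7.
That gives the hydroxyl at C-4; a bromo group at C-5.
The name is 5-bromodecan-4-ol.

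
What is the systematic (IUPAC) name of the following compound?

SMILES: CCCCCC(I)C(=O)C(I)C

The longest carbon chain that includes the carbonyl has 9 carbons, so the parent hydride is nonane.
The highest-priority functional group is a ketone (C=O on an internal carbon), so the name ends in -one.
Choose the numbering such that numbering from this end puts the carbonyl group at C-3 rather than C-7.
With this numbering: the carbonyl at C-3; iodo groups at C-2 and C-4.
The name is 2,4-diiodononan-3-one.

2,4-diiodononan-3-one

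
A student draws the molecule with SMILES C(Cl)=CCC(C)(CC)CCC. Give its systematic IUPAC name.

The longest carbon chain that includes the multiple bond has 7 carbons, so the parent hydride is heptane.
There is one C=C double bond, indicated by the ending -ene.
Choose the numbering such that numbering from this end puts the double bond at C-1 rather than C-6.
That gives the double bond between C-1 and C-2; a chloro group at C-1; an ethyl group at C-4; a methyl group at C-4.
Prefixes are listed alphabetically: chloro, ethyl, methyl.
The name is 1-chloro-4-ethyl-4-methylhept-1-ene.

1-chloro-4-ethyl-4-methylhept-1-ene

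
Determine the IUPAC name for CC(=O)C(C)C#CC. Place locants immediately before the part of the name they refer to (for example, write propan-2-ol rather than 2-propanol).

3-methylhex-4-yn-2-one

The longest carbon chain that includes the carbonyl and the multiple bond has 6 carbons, so the parent hydride is hexane.
The highest-priority functional group is a ketone (C=O on an internal carbon), so the name ends in -one.
The chain contains a C≡C triple bond, so the unsaturation ending is -yne.
Number the chain so that numbering from this end puts the carbonyl group at C-2 rather than C-5.
With this numbering: the carbonyl at C-2; the triple bond between C-4 and C-5; a methyl group at C-3.
Putting it together: 3-methylhex-4-yn-2-one.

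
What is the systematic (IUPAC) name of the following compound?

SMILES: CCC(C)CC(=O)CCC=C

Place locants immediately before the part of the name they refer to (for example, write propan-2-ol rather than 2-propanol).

The longest chain bearing the carbonyl and the multiple bond is 9 carbons long (nonane).
A ketone (C=O on an internal carbon) is the principal characteristic group, giving the suffix -one.
The chain contains a C=C double bond, so the unsaturation ending is -ene.
The numbering direction is chosen so that numbering from this end puts the double bond at C-1 rather than C-8.
This places the carbonyl at C-5; the double bond between C-1 and C-2; a methyl group at C-7.
The name is 7-methylnon-1-en-5-one.

7-methylnon-1-en-5-one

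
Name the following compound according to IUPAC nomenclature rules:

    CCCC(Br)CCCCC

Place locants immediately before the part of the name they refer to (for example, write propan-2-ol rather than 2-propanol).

The parent chain contains 9 carbons (nonane).
Choose the numbering such that the substituent locant set {4} is lower than {6} at the first point of difference.
That gives a bromo group at C-4.
Assembling the pieces gives 4-bromononane.

4-bromononane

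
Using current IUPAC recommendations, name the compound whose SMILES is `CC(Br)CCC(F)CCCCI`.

The longest continuous carbon chain has 9 atoms, so the parent hydride is nonane.
The numbering direction is chosen so that the substituent locant set {1,5,8} is lower than {2,5,9} at the first point of difference.
With this numbering: a bromo group at C-8; a fluoro group at C-5; an iodo group at C-1.
Substituent prefixes are cited in alphabetical order (multiplying prefixes like di-/tri- are ignored for ordering).
Assembling the pieces gives 8-bromo-5-fluoro-1-iodononane.

8-bromo-5-fluoro-1-iodononane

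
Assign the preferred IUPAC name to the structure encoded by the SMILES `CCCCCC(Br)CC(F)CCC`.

The longest continuous carbon chain has 11 atoms, so the parent hydride is undecane.
The numbering direction is chosen so that the substituent locant set {4,6} is lower than {6,8} at the first point of difference.
With this numbering: a bromo group at C-6; a fluoro group at C-4.
Prefixes are listed alphabetically: bromo, fluoro.
Assembling the pieces gives 6-bromo-4-fluoroundecane.

6-bromo-4-fluoroundecane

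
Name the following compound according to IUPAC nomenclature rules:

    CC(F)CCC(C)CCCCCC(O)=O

The longest chain bearing the –COOH group is 11 carbons long (undecane).
The highest-priority functional group is a carboxylic acid (terminal –COOH), so the name ends in -oic acid.
Number the chain so that the carboxylic acid carbon is C-1 by definition.
This places a fluoro group at C-10; a methyl group at C-7.
Substituent prefixes are cited in alphabetical order (multiplying prefixes like di-/tri- are ignored for ordering).
Putting it together: 10-fluoro-7-methylundecanoic acid.

10-fluoro-7-methylundecanoic acid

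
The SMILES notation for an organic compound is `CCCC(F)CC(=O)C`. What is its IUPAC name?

4-fluoroheptan-2-one

The longest carbon chain that includes the carbonyl has 7 carbons, so the parent hydride is heptane.
The principal characteristic group is a ketone (C=O on an internal carbon), named with the suffix -one.
Choose the numbering such that numbering from this end puts the carbonyl group at C-2 rather than C-6.
With this numbering: the carbonyl at C-2; a fluoro group at C-4.
The name is 4-fluoroheptan-2-one.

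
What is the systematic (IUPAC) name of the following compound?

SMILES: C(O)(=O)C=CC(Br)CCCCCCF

Counting along the main chain through the –COOH group and the multiple bond gives 10 carbons: the parent is decane.
A carboxylic acid (terminal –COOH) is the principal characteristic group, giving the suffix -oic acid.
The chain contains a C=C double bond, so the unsaturation ending is -ene.
Number the chain so that the carboxylic acid carbon is C-1 by definition.
That gives the double bond between C-2 and C-3; a bromo group at C-4; a fluoro group at C-10.
Substituent prefixes are cited in alphabetical order (multiplying prefixes like di-/tri- are ignored for ordering).
Assembling the pieces gives 4-bromo-10-fluorodec-2-enoic acid.

4-bromo-10-fluorodec-2-enoic acid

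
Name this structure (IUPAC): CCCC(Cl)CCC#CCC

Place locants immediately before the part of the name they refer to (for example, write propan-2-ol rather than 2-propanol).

7-chlorodec-3-yne

The longest chain bearing the multiple bond is 10 carbons long (decane).
A C≡C triple bond in the chain gives the infix -yne-.
The numbering direction is chosen so that numbering from this end puts the triple bond at C-3 rather than C-7.
This places the triple bond between C-3 and C-4; a chloro group at C-7.
Putting it together: 7-chlorodec-3-yne.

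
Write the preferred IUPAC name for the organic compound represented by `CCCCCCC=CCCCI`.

1-iodoundec-4-ene

The longest carbon chain that includes the multiple bond has 11 carbons, so the parent hydride is undecane.
The chain contains a C=C double bond, so the unsaturation ending is -ene.
Number the chain so that numbering from this end puts the double bond at C-4 rather than C-7.
This places the double bond between C-4 and C-5; an iodo group at C-1.
The name is 1-iodoundec-4-ene.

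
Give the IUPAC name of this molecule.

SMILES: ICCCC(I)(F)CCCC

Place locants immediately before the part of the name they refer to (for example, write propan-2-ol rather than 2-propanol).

4-fluoro-1,4-diiodooctane

The longest carbon chain is 8 atoms: the parent is octane.
Number the chain so that the substituent locant set {1,4,4} is lower than {5,5,8} at the first point of difference.
That gives a fluoro group at C-4; iodo groups at C-1 and C-4.
The substituents are ordered alphabetically, ignoring any di-/tri- multipliers.
Putting it together: 4-fluoro-1,4-diiodooctane.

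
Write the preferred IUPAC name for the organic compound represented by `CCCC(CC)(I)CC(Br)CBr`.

The longest carbon chain is 7 atoms: the parent is heptane.
Choose the numbering such that the substituent locant set {1,2,4,4} is lower than {4,4,6,7} at the first point of difference.
With this numbering: bromo groups at C-1 and C-2; an ethyl group at C-4; an iodo group at C-4.
The substituents are ordered alphabetically, ignoring any di-/tri- multipliers.
Putting it together: 1,2-dibromo-4-ethyl-4-iodoheptane.

1,2-dibromo-4-ethyl-4-iodoheptane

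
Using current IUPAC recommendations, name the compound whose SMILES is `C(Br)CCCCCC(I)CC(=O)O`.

9-bromo-3-iodononanoic acid

Counting along the main chain through the –COOH group gives 9 carbons: the parent is nonane.
The highest-priority functional group is a carboxylic acid (terminal –COOH), so the name ends in -oic acid.
The numbering direction is chosen so that the carboxylic acid carbon is C-1 by definition.
With this numbering: a bromo group at C-9; an iodo group at C-3.
Substituent prefixes are cited in alphabetical order (multiplying prefixes like di-/tri- are ignored for ordering).
Assembling the pieces gives 9-bromo-3-iodononanoic acid.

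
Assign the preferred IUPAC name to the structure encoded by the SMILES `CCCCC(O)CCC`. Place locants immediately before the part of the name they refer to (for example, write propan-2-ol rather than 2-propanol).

octan-4-ol

The longest chain bearing the –OH group is 8 carbons long (octane).
The highest-priority functional group is an alcohol (–OH), so the name ends in -ol.
The numbering direction is chosen so that numbering from this end puts the hydroxyl group at C-4 rather than C-5.
With this numbering: the hydroxyl at C-4.
The name is octan-4-ol.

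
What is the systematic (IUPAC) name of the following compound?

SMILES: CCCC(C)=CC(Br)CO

2-bromo-4-methylhept-3-en-1-ol

Counting along the main chain through the –OH group and the multiple bond gives 7 carbons: the parent is heptane.
The principal characteristic group is an alcohol (–OH), named with the suffix -ol.
The chain contains a C=C double bond, so the unsaturation ending is -ene.
The numbering direction is chosen so that numbering from this end puts the hydroxyl group at C-1 rather than C-7.
This places the hydroxyl at C-1; the double bond between C-3 and C-4; a bromo group at C-2; a methyl group at C-4.
Prefixes are listed alphabetically: bromo, methyl.
Assembling the pieces gives 2-bromo-4-methylhept-3-en-1-ol.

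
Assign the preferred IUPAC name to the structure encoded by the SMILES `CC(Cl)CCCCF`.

The parent chain contains 6 carbons (hexane).
Choose the numbering such that the substituent locant set {1,5} is lower than {2,6} at the first point of difference.
That gives a chloro group at C-5; a fluoro group at C-1.
Prefixes are listed alphabetically: chloro, fluoro.
Putting it together: 5-chloro-1-fluorohexane.

5-chloro-1-fluorohexane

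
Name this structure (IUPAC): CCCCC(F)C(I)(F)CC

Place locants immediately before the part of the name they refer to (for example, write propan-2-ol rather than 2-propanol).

3,4-difluoro-3-iodooctane

The parent chain contains 8 carbons (octane).
Number the chain so that the substituent locant set {3,3,4} is lower than {5,6,6} at the first point of difference.
With this numbering: fluoro groups at C-3 and C-4; an iodo group at C-3.
The substituents are ordered alphabetically, ignoring any di-/tri- multipliers.
Assembling the pieces gives 3,4-difluoro-3-iodooctane.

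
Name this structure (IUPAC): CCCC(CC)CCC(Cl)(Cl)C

The longest carbon chain is 8 atoms: the parent is octane.
The numbering direction is chosen so that the substituent locant set {2,2,5} is lower than {4,7,7} at the first point of difference.
That gives two chloro groups at C-2; an ethyl group at C-5.
Prefixes are listed alphabetically: chloro, ethyl.
Assembling the pieces gives 2,2-dichloro-5-ethyloctane.

2,2-dichloro-5-ethyloctane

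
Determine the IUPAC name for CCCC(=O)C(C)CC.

The longest carbon chain that includes the carbonyl has 7 carbons, so the parent hydride is heptane.
The principal characteristic group is a ketone (C=O on an internal carbon), named with the suffix -one.
The numbering direction is chosen so that the substituent locant set {3} is lower than {5} at the first point of difference.
With this numbering: the carbonyl at C-4; a methyl group at C-3.
The name is 3-methylheptan-4-one.

3-methylheptan-4-one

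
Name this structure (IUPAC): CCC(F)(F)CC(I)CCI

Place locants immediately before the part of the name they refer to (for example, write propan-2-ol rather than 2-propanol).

5,5-difluoro-1,3-diiodoheptane

The parent chain contains 7 carbons (heptane).
Number the chain so that the substituent locant set {1,3,5,5} is lower than {3,3,5,7} at the first point of difference.
That gives two fluoro groups at C-5; iodo groups at C-1 and C-3.
Prefixes are listed alphabetically: fluoro, iodo.
Putting it together: 5,5-difluoro-1,3-diiodoheptane.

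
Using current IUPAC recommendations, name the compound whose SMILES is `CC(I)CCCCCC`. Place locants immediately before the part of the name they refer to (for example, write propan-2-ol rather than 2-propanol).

The longest continuous carbon chain has 8 atoms, so the parent hydride is octane.
Choose the numbering such that the substituent locant set {2} is lower than {7} at the first point of difference.
With this numbering: an iodo group at C-2.
The name is 2-iodooctane.

2-iodooctane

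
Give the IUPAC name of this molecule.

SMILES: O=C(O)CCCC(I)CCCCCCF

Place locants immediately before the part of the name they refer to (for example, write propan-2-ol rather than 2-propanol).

11-fluoro-5-iodoundecanoic acid

The longest carbon chain that includes the –COOH group has 11 carbons, so the parent hydride is undecane.
The highest-priority functional group is a carboxylic acid (terminal –COOH), so the name ends in -oic acid.
Choose the numbering such that the carboxylic acid carbon is C-1 by definition.
With this numbering: a fluoro group at C-11; an iodo group at C-5.
Prefixes are listed alphabetically: fluoro, iodo.
Assembling the pieces gives 11-fluoro-5-iodoundecanoic acid.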